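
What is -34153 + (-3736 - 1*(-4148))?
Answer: -33741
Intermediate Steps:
-34153 + (-3736 - 1*(-4148)) = -34153 + (-3736 + 4148) = -34153 + 412 = -33741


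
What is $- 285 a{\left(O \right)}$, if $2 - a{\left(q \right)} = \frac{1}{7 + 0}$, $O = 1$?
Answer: $- \frac{3705}{7} \approx -529.29$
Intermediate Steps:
$a{\left(q \right)} = \frac{13}{7}$ ($a{\left(q \right)} = 2 - \frac{1}{7 + 0} = 2 - \frac{1}{7} = \frac{13}{7}$)
$- 285 a{\left(O \right)} = \left(-285\right) \frac{13}{7} = - \frac{3705}{7}$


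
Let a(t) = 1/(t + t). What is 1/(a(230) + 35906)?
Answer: 460/16516761 ≈ 2.7851e-5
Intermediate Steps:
a(t) = 1/(2*t)
1/(a(230) + 35906) = 1/((½)/230 + 35906) = 1/((½)*(1/230) + 35906) = 1/(1/460 + 35906) = 1/(16516761/460) = 460/16516761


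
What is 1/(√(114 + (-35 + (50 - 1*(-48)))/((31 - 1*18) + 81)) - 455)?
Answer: -42770/19449571 - √1013226/19449571 ≈ -0.0022508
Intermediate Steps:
1/(√(114 + (-35 + (50 - 1*(-48)))/((31 - 1*18) + 81)) - 455) = 1/(√(114 + (-35 + (50 + 48))/((31 - 18) + 81)) - 455) = 1/(√(114 + (-35 + 98)/(13 + 81)) - 455) = 1/(√(114 + 63/94) - 455) = 1/(√(10779/94) - 455) = 1/(√1013226/94 - 455) = 1/(-455 + √1013226/94)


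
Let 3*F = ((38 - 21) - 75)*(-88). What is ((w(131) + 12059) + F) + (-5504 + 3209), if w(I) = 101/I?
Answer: 4506179/393 ≈ 11466.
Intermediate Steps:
F = 5104/3 (F = (((38 - 21) - 75)*(-88))/3 = ((17 - 75)*(-88))/3 = (-58*(-88))/3 = (⅓)*5104 = 5104/3 ≈ 1701.3)
((w(131) + 12059) + F) + (-5504 + 3209) = ((101/131 + 12059) + 5104/3) + (-5504 + 3209) = ((101*(1/131) + 12059) + 5104/3) - 2295 = ((101/131 + 12059) + 5104/3) - 2295 = (1579830/131 + 5104/3) - 2295 = 5408114/393 - 2295 = 4506179/393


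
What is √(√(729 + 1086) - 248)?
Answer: √(-248 + 11*√15) ≈ 14.332*I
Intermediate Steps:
√(√(729 + 1086) - 248) = √(√1815 - 248) = √(11*√15 - 248) = √(-248 + 11*√15)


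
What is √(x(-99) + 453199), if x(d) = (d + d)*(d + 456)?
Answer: √382513 ≈ 618.48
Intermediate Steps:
x(d) = 2*d*(456 + d) (x(d) = (2*d)*(456 + d) = 2*d*(456 + d))
√(x(-99) + 453199) = √(2*(-99)*(456 - 99) + 453199) = √(2*(-99)*357 + 453199) = √(-70686 + 453199) = √382513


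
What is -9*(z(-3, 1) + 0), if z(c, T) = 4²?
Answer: -144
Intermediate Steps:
z(c, T) = 16
-9*(z(-3, 1) + 0) = -9*(16 + 0) = -9*16 = -144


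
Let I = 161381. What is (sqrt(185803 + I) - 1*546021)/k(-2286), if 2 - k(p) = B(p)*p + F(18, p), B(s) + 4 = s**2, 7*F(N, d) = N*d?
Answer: -3822147/83623164746 + 42*sqrt(2411)/41811582373 ≈ -4.5657e-5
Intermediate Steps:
F(N, d) = N*d/7 (F(N, d) = (N*d)/7 = N*d/7)
B(s) = -4 + s**2
k(p) = 2 - 18*p/7 - p*(-4 + p**2) (k(p) = 2 - ((-4 + p**2)*p + (1/7)*18*p) = 2 - (p*(-4 + p**2) + 18*p/7) = 2 - (18*p/7 + p*(-4 + p**2)) = 2 + (-18*p/7 - p*(-4 + p**2)) = 2 - 18*p/7 - p*(-4 + p**2))
(sqrt(185803 + I) - 1*546021)/k(-2286) = (sqrt(185803 + 161381) - 1*546021)/(2 - 1*(-2286)**3 + (10/7)*(-2286)) = (sqrt(347184) - 546021)/(2 - 1*(-11946169656) - 22860/7) = (12*sqrt(2411) - 546021)/(2 + 11946169656 - 22860/7) = (-546021 + 12*sqrt(2411))/(83623164746/7) = (-546021 + 12*sqrt(2411))*(7/83623164746) = -3822147/83623164746 + 42*sqrt(2411)/41811582373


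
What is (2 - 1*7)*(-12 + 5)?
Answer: 35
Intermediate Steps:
(2 - 1*7)*(-12 + 5) = (2 - 7)*(-7) = -5*(-7) = 35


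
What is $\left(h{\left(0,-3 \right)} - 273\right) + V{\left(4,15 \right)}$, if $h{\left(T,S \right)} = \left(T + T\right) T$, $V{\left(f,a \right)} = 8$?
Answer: $-265$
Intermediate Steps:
$h{\left(T,S \right)} = 2 T^{2}$ ($h{\left(T,S \right)} = 2 T T = 2 T^{2}$)
$\left(h{\left(0,-3 \right)} - 273\right) + V{\left(4,15 \right)} = \left(2 \cdot 0^{2} - 273\right) + 8 = \left(2 \cdot 0 - 273\right) + 8 = \left(0 - 273\right) + 8 = -273 + 8 = -265$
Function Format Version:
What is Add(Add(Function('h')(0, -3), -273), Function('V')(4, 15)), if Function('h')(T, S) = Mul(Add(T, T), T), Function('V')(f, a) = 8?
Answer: -265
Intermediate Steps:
Function('h')(T, S) = Mul(2, Pow(T, 2)) (Function('h')(T, S) = Mul(Mul(2, T), T) = Mul(2, Pow(T, 2)))
Add(Add(Function('h')(0, -3), -273), Function('V')(4, 15)) = Add(Add(Mul(2, Pow(0, 2)), -273), 8) = Add(Add(Mul(2, 0), -273), 8) = Add(Add(0, -273), 8) = Add(-273, 8) = -265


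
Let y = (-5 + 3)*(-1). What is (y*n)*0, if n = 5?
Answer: 0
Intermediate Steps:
y = 2 (y = -2*(-1) = 2)
(y*n)*0 = (2*5)*0 = 10*0 = 0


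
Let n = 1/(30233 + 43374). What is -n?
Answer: -1/73607 ≈ -1.3586e-5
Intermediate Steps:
n = 1/73607 ≈ 1.3586e-5
-n = -1*1/73607 = -1/73607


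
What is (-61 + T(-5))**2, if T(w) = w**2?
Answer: 1296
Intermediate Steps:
(-61 + T(-5))**2 = (-61 + (-5)**2)**2 = (-61 + 25)**2 = (-36)**2 = 1296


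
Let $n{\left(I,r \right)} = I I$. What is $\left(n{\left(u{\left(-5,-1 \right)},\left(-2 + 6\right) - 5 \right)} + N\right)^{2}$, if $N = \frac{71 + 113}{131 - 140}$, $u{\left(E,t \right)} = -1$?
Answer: $\frac{30625}{81} \approx 378.09$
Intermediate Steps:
$N = - \frac{184}{9}$ ($N = \frac{184}{-9} = 184 \left(- \frac{1}{9}\right) = - \frac{184}{9} \approx -20.444$)
$n{\left(I,r \right)} = I^{2}$
$\left(n{\left(u{\left(-5,-1 \right)},\left(-2 + 6\right) - 5 \right)} + N\right)^{2} = \left(\left(-1\right)^{2} - \frac{184}{9}\right)^{2} = \left(1 - \frac{184}{9}\right)^{2} = \left(- \frac{175}{9}\right)^{2} = \frac{30625}{81}$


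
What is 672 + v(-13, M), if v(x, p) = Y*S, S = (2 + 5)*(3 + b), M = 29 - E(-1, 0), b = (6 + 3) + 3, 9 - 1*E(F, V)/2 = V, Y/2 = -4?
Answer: -168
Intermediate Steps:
Y = -8 (Y = 2*(-4) = -8)
E(F, V) = 18 - 2*V
b = 12 (b = 9 + 3 = 12)
M = 11 (M = 29 - (18 - 2*0) = 29 - (18 + 0) = 29 - 1*18 = 29 - 18 = 11)
S = 105 (S = (2 + 5)*(3 + 12) = 7*15 = 105)
v(x, p) = -840 (v(x, p) = -8*105 = -840)
672 + v(-13, M) = 672 - 840 = -168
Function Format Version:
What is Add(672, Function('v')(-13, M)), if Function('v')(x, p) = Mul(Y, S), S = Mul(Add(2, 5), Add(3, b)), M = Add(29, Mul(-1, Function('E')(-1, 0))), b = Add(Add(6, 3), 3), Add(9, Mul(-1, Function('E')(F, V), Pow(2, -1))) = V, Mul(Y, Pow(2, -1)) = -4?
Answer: -168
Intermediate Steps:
Y = -8 (Y = Mul(2, -4) = -8)
Function('E')(F, V) = Add(18, Mul(-2, V))
b = 12 (b = Add(9, 3) = 12)
M = 11 (M = Add(29, Mul(-1, Add(18, Mul(-2, 0)))) = Add(29, Mul(-1, Add(18, 0))) = Add(29, Mul(-1, 18)) = Add(29, -18) = 11)
S = 105 (S = Mul(Add(2, 5), Add(3, 12)) = Mul(7, 15) = 105)
Function('v')(x, p) = -840 (Function('v')(x, p) = Mul(-8, 105) = -840)
Add(672, Function('v')(-13, M)) = Add(672, -840) = -168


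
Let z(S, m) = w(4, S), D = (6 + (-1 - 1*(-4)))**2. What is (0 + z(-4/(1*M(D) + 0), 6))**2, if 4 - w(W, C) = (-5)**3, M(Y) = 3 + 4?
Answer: 16641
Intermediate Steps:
D = 81 (D = (6 + (-1 + 4))**2 = (6 + 3)**2 = 9**2 = 81)
M(Y) = 7
w(W, C) = 129 (w(W, C) = 4 - 1*(-5)**3 = 4 - 1*(-125) = 4 + 125 = 129)
z(S, m) = 129
(0 + z(-4/(1*M(D) + 0), 6))**2 = (0 + 129)**2 = 129**2 = 16641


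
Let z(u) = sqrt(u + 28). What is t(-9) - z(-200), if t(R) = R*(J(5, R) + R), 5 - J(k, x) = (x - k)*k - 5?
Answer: -639 - 2*I*sqrt(43) ≈ -639.0 - 13.115*I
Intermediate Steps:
z(u) = sqrt(28 + u)
J(k, x) = 10 - k*(x - k) (J(k, x) = 5 - ((x - k)*k - 5) = 5 - (k*(x - k) - 5) = 5 - (-5 + k*(x - k)) = 5 + (5 - k*(x - k)) = 10 - k*(x - k))
t(R) = R*(35 - 4*R) (t(R) = R*((10 + 5**2 - 1*5*R) + R) = R*((10 + 25 - 5*R) + R) = R*((35 - 5*R) + R) = R*(35 - 4*R))
t(-9) - z(-200) = -9*(35 - 4*(-9)) - sqrt(28 - 200) = -9*(35 + 36) - sqrt(-172) = -9*71 - 2*I*sqrt(43) = -639 - 2*I*sqrt(43)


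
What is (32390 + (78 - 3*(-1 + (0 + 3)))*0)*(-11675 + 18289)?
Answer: 214227460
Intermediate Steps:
(32390 + (78 - 3*(-1 + (0 + 3)))*0)*(-11675 + 18289) = (32390 + (78 - 3*(-1 + 3))*0)*6614 = (32390 + (78 - 3*2)*0)*6614 = (32390 + (78 - 6)*0)*6614 = (32390 + 72*0)*6614 = (32390 + 0)*6614 = 32390*6614 = 214227460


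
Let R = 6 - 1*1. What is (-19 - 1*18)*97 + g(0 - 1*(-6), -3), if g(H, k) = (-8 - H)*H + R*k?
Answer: -3688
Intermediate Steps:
R = 5 (R = 6 - 1 = 5)
g(H, k) = 5*k + H*(-8 - H) (g(H, k) = (-8 - H)*H + 5*k = H*(-8 - H) + 5*k = 5*k + H*(-8 - H))
(-19 - 1*18)*97 + g(0 - 1*(-6), -3) = (-19 - 1*18)*97 + (-(0 - 1*(-6))**2 - 8*(0 - 1*(-6)) + 5*(-3)) = (-19 - 18)*97 + (-(0 + 6)**2 - 8*(0 + 6) - 15) = -37*97 + (-1*6**2 - 8*6 - 15) = -3589 + (-1*36 - 48 - 15) = -3589 + (-36 - 48 - 15) = -3589 - 99 = -3688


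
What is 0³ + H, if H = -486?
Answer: -486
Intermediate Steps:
0³ + H = 0³ - 486 = 0 - 486 = -486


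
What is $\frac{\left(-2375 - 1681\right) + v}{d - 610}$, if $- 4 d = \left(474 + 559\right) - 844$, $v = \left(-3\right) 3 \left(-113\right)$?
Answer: $\frac{12156}{2629} \approx 4.6238$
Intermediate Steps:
$v = 1017$ ($v = \left(-9\right) \left(-113\right) = 1017$)
$d = - \frac{189}{4}$ ($d = - \frac{\left(474 + 559\right) - 844}{4} = - \frac{1033 - 844}{4} = \left(- \frac{1}{4}\right) 189 = - \frac{189}{4} \approx -47.25$)
$\frac{\left(-2375 - 1681\right) + v}{d - 610} = \frac{\left(-2375 - 1681\right) + 1017}{- \frac{189}{4} - 610} = \frac{-4056 + 1017}{- \frac{2629}{4}} = \left(-3039\right) \left(- \frac{4}{2629}\right) = \frac{12156}{2629}$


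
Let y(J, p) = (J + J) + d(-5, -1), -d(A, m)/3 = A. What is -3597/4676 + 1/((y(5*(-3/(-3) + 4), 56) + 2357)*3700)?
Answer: -1151219683/1496553800 ≈ -0.76925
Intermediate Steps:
d(A, m) = -3*A
y(J, p) = 15 + 2*J (y(J, p) = (J + J) - 3*(-5) = 2*J + 15 = 15 + 2*J)
-3597/4676 + 1/((y(5*(-3/(-3) + 4), 56) + 2357)*3700) = -3597/4676 + 1/(((15 + 2*(5*(-3/(-3) + 4))) + 2357)*3700) = -3597*1/4676 + (1/3700)/((15 + 2*(5*(-3*(-⅓) + 4))) + 2357) = -3597/4676 + (1/3700)/((15 + 2*(5*(1 + 4))) + 2357) = -3597/4676 + (1/3700)/((15 + 2*(5*5)) + 2357) = -3597/4676 + (1/3700)/((15 + 2*25) + 2357) = -3597/4676 + (1/3700)/((15 + 50) + 2357) = -3597/4676 + (1/3700)/(65 + 2357) = -3597/4676 + (1/3700)/2422 = -3597/4676 + (1/2422)*(1/3700) = -3597/4676 + 1/8961400 = -1151219683/1496553800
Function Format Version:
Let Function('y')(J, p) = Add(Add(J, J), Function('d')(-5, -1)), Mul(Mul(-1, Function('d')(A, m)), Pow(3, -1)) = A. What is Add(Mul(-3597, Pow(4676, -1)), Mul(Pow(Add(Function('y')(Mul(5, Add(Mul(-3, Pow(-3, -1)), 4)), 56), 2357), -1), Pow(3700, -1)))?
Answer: Rational(-1151219683, 1496553800) ≈ -0.76925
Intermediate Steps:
Function('d')(A, m) = Mul(-3, A)
Function('y')(J, p) = Add(15, Mul(2, J)) (Function('y')(J, p) = Add(Add(J, J), Mul(-3, -5)) = Add(Mul(2, J), 15) = Add(15, Mul(2, J)))
Add(Mul(-3597, Pow(4676, -1)), Mul(Pow(Add(Function('y')(Mul(5, Add(Mul(-3, Pow(-3, -1)), 4)), 56), 2357), -1), Pow(3700, -1))) = Add(Mul(-3597, Pow(4676, -1)), Mul(Pow(Add(Add(15, Mul(2, Mul(5, Add(Mul(-3, Pow(-3, -1)), 4)))), 2357), -1), Pow(3700, -1))) = Add(Mul(-3597, Rational(1, 4676)), Mul(Pow(Add(Add(15, Mul(2, Mul(5, Add(Mul(-3, Rational(-1, 3)), 4)))), 2357), -1), Rational(1, 3700))) = Add(Rational(-3597, 4676), Mul(Pow(Add(Add(15, Mul(2, Mul(5, Add(1, 4)))), 2357), -1), Rational(1, 3700))) = Add(Rational(-3597, 4676), Mul(Pow(Add(Add(15, Mul(2, Mul(5, 5))), 2357), -1), Rational(1, 3700))) = Add(Rational(-3597, 4676), Mul(Pow(Add(Add(15, Mul(2, 25)), 2357), -1), Rational(1, 3700))) = Add(Rational(-3597, 4676), Mul(Pow(Add(Add(15, 50), 2357), -1), Rational(1, 3700))) = Add(Rational(-3597, 4676), Mul(Pow(Add(65, 2357), -1), Rational(1, 3700))) = Add(Rational(-3597, 4676), Mul(Pow(2422, -1), Rational(1, 3700))) = Add(Rational(-3597, 4676), Mul(Rational(1, 2422), Rational(1, 3700))) = Add(Rational(-3597, 4676), Rational(1, 8961400)) = Rational(-1151219683, 1496553800)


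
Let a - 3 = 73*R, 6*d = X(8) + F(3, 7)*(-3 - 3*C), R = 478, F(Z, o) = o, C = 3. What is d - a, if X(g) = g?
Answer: -104729/3 ≈ -34910.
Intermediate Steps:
d = -38/3 (d = (8 + 7*(-3 - 3*3))/6 = (8 + 7*(-3 - 9))/6 = (8 + 7*(-12))/6 = (8 - 84)/6 = (⅙)*(-76) = -38/3 ≈ -12.667)
a = 34897 (a = 3 + 73*478 = 3 + 34894 = 34897)
d - a = -38/3 - 1*34897 = -38/3 - 34897 = -104729/3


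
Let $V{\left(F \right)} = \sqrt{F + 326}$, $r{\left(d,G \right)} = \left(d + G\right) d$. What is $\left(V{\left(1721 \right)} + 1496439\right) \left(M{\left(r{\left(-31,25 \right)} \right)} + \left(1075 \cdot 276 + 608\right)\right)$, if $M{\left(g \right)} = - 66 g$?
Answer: $426533001048 + 285032 \sqrt{2047} \approx 4.2655 \cdot 10^{11}$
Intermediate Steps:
$r{\left(d,G \right)} = d \left(G + d\right)$ ($r{\left(d,G \right)} = \left(G + d\right) d = d \left(G + d\right)$)
$V{\left(F \right)} = \sqrt{326 + F}$
$\left(V{\left(1721 \right)} + 1496439\right) \left(M{\left(r{\left(-31,25 \right)} \right)} + \left(1075 \cdot 276 + 608\right)\right) = \left(\sqrt{326 + 1721} + 1496439\right) \left(- 66 \left(- 31 \left(25 - 31\right)\right) + \left(1075 \cdot 276 + 608\right)\right) = \left(\sqrt{2047} + 1496439\right) \left(- 66 \left(\left(-31\right) \left(-6\right)\right) + \left(296700 + 608\right)\right) = \left(1496439 + \sqrt{2047}\right) \left(\left(-66\right) 186 + 297308\right) = \left(1496439 + \sqrt{2047}\right) \left(-12276 + 297308\right) = \left(1496439 + \sqrt{2047}\right) 285032 = 426533001048 + 285032 \sqrt{2047}$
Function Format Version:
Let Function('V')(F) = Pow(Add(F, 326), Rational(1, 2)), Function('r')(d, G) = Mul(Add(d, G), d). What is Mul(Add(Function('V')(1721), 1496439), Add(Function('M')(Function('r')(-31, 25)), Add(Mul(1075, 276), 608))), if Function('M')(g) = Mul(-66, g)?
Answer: Add(426533001048, Mul(285032, Pow(2047, Rational(1, 2)))) ≈ 4.2655e+11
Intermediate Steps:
Function('r')(d, G) = Mul(d, Add(G, d)) (Function('r')(d, G) = Mul(Add(G, d), d) = Mul(d, Add(G, d)))
Function('V')(F) = Pow(Add(326, F), Rational(1, 2))
Mul(Add(Function('V')(1721), 1496439), Add(Function('M')(Function('r')(-31, 25)), Add(Mul(1075, 276), 608))) = Mul(Add(Pow(Add(326, 1721), Rational(1, 2)), 1496439), Add(Mul(-66, Mul(-31, Add(25, -31))), Add(Mul(1075, 276), 608))) = Mul(Add(Pow(2047, Rational(1, 2)), 1496439), Add(Mul(-66, Mul(-31, -6)), Add(296700, 608))) = Mul(Add(1496439, Pow(2047, Rational(1, 2))), Add(Mul(-66, 186), 297308)) = Mul(Add(1496439, Pow(2047, Rational(1, 2))), Add(-12276, 297308)) = Mul(Add(1496439, Pow(2047, Rational(1, 2))), 285032) = Add(426533001048, Mul(285032, Pow(2047, Rational(1, 2))))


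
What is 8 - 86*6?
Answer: -508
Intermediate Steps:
8 - 86*6 = 8 - 516 = -508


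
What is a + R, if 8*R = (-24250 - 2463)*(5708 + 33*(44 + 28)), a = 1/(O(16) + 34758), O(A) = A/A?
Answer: -1876533194505/69518 ≈ -2.6993e+7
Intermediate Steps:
O(A) = 1
a = 1/34759 (a = 1/(1 + 34758) = 1/34759 ≈ 2.8770e-5)
R = -53986973/2 (R = ((-24250 - 2463)*(5708 + 33*(44 + 28)))/8 = (-26713*(5708 + 33*72))/8 = (-26713*(5708 + 2376))/8 = (-26713*8084)/8 = (⅛)*(-215947892) = -53986973/2 ≈ -2.6993e+7)
a + R = 1/34759 - 53986973/2 = -1876533194505/69518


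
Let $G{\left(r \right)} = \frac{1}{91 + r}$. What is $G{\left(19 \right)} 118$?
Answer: $\frac{59}{55} \approx 1.0727$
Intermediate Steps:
$G{\left(19 \right)} 118 = \frac{1}{91 + 19} \cdot 118 = \frac{1}{110} \cdot 118 = \frac{59}{55}$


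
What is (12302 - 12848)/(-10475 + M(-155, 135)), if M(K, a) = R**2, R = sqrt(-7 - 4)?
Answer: 39/749 ≈ 0.052069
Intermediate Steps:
R = I*sqrt(11) (R = sqrt(-11) = I*sqrt(11) ≈ 3.3166*I)
M(K, a) = -11 (M(K, a) = (I*sqrt(11))**2 = -11)
(12302 - 12848)/(-10475 + M(-155, 135)) = (12302 - 12848)/(-10475 - 11) = -546/(-10486) = -546*(-1/10486) = 39/749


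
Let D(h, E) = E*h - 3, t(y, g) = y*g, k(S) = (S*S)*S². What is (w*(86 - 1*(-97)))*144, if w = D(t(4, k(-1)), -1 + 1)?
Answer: -79056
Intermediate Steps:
k(S) = S⁴ (k(S) = S²*S² = S⁴)
t(y, g) = g*y
D(h, E) = -3 + E*h
w = -3 (w = -3 + (-1 + 1)*((-1)⁴*4) = -3 + 0*(1*4) = -3 + 0*4 = -3 + 0 = -3)
(w*(86 - 1*(-97)))*144 = -3*(86 - 1*(-97))*144 = -3*(86 + 97)*144 = -3*183*144 = -549*144 = -79056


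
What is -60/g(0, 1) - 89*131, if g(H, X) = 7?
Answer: -81673/7 ≈ -11668.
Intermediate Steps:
-60/g(0, 1) - 89*131 = -60/7 - 89*131 = -60*1/7 - 11659 = -60/7 - 11659 = -81673/7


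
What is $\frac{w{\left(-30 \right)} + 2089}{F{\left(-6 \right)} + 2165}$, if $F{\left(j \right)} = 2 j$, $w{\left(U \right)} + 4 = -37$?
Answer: $\frac{2048}{2153} \approx 0.95123$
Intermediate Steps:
$w{\left(U \right)} = -41$ ($w{\left(U \right)} = -4 - 37 = -41$)
$\frac{w{\left(-30 \right)} + 2089}{F{\left(-6 \right)} + 2165} = \frac{-41 + 2089}{2 \left(-6\right) + 2165} = \frac{2048}{-12 + 2165} = \frac{2048}{2153}$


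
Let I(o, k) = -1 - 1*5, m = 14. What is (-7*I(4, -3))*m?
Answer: 588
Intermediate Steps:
I(o, k) = -6 (I(o, k) = -1 - 5 = -6)
(-7*I(4, -3))*m = -7*(-6)*14 = 42*14 = 588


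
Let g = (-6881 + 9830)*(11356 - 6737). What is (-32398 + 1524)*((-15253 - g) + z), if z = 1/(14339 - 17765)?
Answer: 721205515866245/1713 ≈ 4.2102e+11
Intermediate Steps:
g = 13621431 (g = 2949*4619 = 13621431)
z = -1/3426 (z = 1/(-3426) = -1/3426 ≈ -0.00029189)
(-32398 + 1524)*((-15253 - g) + z) = (-32398 + 1524)*((-15253 - 1*13621431) - 1/3426) = -30874*((-15253 - 13621431) - 1/3426) = -30874*(-13636684 - 1/3426) = -30874*(-46719279385/3426) = 721205515866245/1713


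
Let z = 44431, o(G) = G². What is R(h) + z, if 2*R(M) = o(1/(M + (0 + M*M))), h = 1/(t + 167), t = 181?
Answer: 12744829639/121801 ≈ 1.0464e+5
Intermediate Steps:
h = 1/348 (h = 1/(181 + 167) = 1/348 ≈ 0.0028736)
R(M) = 1/(2*(M + M²)²) (R(M) = (1/(M + (0 + M*M)))²/2 = (1/(M + (0 + M²)))²/2 = (1/(M + M²))²/2 = 1/(2*(M + M²)²))
R(h) + z = 1/(2*348⁻²*(1 + 1/348)²) + 44431 = (½)*121104/(349/348)² + 44431 = (½)*121104*(121104/121801) + 44431 = 7333089408/121801 + 44431 = 12744829639/121801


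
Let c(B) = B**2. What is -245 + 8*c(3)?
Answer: -173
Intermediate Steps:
-245 + 8*c(3) = -245 + 8*3**2 = -245 + 8*9 = -245 + 72 = -173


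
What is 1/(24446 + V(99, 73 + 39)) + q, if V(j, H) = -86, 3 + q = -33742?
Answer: -822028199/24360 ≈ -33745.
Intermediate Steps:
q = -33745 (q = -3 - 33742 = -33745)
1/(24446 + V(99, 73 + 39)) + q = 1/(24446 - 86) - 33745 = 1/24360 - 33745 = -822028199/24360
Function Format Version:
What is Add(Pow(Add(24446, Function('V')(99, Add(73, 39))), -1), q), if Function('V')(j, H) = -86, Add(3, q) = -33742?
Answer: Rational(-822028199, 24360) ≈ -33745.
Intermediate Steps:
q = -33745 (q = Add(-3, -33742) = -33745)
Add(Pow(Add(24446, Function('V')(99, Add(73, 39))), -1), q) = Add(Pow(Add(24446, -86), -1), -33745) = Add(Pow(24360, -1), -33745) = Add(Rational(1, 24360), -33745) = Rational(-822028199, 24360)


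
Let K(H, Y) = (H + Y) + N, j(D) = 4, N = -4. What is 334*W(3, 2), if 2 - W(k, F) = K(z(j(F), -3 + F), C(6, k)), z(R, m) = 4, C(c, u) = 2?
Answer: 0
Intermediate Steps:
K(H, Y) = -4 + H + Y (K(H, Y) = (H + Y) - 4 = -4 + H + Y)
W(k, F) = 0 (W(k, F) = 2 - (-4 + 4 + 2) = 2 - 1*2 = 2 - 2 = 0)
334*W(3, 2) = 334*0 = 0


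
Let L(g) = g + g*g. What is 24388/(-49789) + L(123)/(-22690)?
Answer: -656372774/564856205 ≈ -1.1620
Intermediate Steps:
L(g) = g + g²
24388/(-49789) + L(123)/(-22690) = 24388/(-49789) + (123*(1 + 123))/(-22690) = 24388*(-1/49789) + (123*124)*(-1/22690) = -24388/49789 + 15252*(-1/22690) = -24388/49789 - 7626/11345 = -656372774/564856205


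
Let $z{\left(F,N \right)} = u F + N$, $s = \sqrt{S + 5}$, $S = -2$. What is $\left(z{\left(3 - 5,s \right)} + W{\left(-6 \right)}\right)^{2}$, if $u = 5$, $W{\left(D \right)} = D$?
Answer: $\left(-16 + \sqrt{3}\right)^{2} \approx 203.57$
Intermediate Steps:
$s = \sqrt{3}$ ($s = \sqrt{-2 + 5} = \sqrt{3} \approx 1.732$)
$z{\left(F,N \right)} = N + 5 F$ ($z{\left(F,N \right)} = 5 F + N = N + 5 F$)
$\left(z{\left(3 - 5,s \right)} + W{\left(-6 \right)}\right)^{2} = \left(\left(\sqrt{3} + 5 \left(3 - 5\right)\right) - 6\right)^{2} = \left(\left(\sqrt{3} + 5 \left(-2\right)\right) - 6\right)^{2} = \left(\left(\sqrt{3} - 10\right) - 6\right)^{2} = \left(\left(-10 + \sqrt{3}\right) - 6\right)^{2} = \left(-16 + \sqrt{3}\right)^{2}$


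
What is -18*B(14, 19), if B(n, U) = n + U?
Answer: -594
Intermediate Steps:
B(n, U) = U + n
-18*B(14, 19) = -18*(19 + 14) = -18*33 = -594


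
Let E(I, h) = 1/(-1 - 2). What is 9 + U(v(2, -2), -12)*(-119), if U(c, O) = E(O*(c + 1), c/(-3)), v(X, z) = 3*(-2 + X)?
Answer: 146/3 ≈ 48.667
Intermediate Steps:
v(X, z) = -6 + 3*X
E(I, h) = -⅓ (E(I, h) = 1/(-3) = -⅓)
U(c, O) = -⅓
9 + U(v(2, -2), -12)*(-119) = 9 - ⅓*(-119) = 9 + 119/3 = 146/3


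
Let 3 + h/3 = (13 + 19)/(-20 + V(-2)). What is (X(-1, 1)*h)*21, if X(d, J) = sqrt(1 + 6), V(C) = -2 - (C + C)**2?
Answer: -4599*sqrt(7)/19 ≈ -640.41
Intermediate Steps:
V(C) = -2 - 4*C**2 (V(C) = -2 - (2*C)**2 = -2 - 4*C**2)
X(d, J) = sqrt(7)
h = -219/19 (h = -9 + 3*((13 + 19)/(-20 + (-2 - 4*(-2)**2))) = -9 + 3*(32/(-20 + (-2 - 4*4))) = -9 + 3*(32/(-20 + (-2 - 16))) = -9 + 3*(32/(-20 - 18)) = -9 + 3*(32/(-38)) = -9 + 3*(32*(-1/38)) = -9 + 3*(-16/19) = -9 - 48/19 = -219/19 ≈ -11.526)
(X(-1, 1)*h)*21 = (sqrt(7)*(-219/19))*21 = -219*sqrt(7)/19*21 = -4599*sqrt(7)/19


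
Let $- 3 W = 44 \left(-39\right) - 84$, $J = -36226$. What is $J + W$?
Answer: $-35626$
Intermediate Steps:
$W = 600$ ($W = - \frac{44 \left(-39\right) - 84}{3} = - \frac{-1716 - 84}{3} = \left(- \frac{1}{3}\right) \left(-1800\right) = 600$)
$J + W = -36226 + 600 = -35626$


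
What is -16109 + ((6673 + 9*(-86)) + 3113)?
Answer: -7097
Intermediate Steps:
-16109 + ((6673 + 9*(-86)) + 3113) = -16109 + ((6673 - 774) + 3113) = -16109 + (5899 + 3113) = -16109 + 9012 = -7097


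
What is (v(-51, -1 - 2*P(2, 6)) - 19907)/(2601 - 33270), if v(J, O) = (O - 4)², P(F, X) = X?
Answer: 19618/30669 ≈ 0.63967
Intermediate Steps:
v(J, O) = (-4 + O)²
(v(-51, -1 - 2*P(2, 6)) - 19907)/(2601 - 33270) = ((-4 + (-1 - 2*6))² - 19907)/(2601 - 33270) = ((-4 + (-1 - 12))² - 19907)/(-30669) = ((-4 - 13)² - 19907)*(-1/30669) = ((-17)² - 19907)*(-1/30669) = (289 - 19907)*(-1/30669) = -19618*(-1/30669) = 19618/30669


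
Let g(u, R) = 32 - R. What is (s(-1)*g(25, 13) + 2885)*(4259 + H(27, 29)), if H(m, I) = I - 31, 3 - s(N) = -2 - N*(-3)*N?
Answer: 12443211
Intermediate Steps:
s(N) = 5 - 3*N**2 (s(N) = 3 - (-2 - N*(-3)*N) = 3 - (-2 - (-3*N)*N) = 3 - (-2 - (-3)*N**2) = 3 - (-2 + 3*N**2) = 3 + (2 - 3*N**2) = 5 - 3*N**2)
H(m, I) = -31 + I
(s(-1)*g(25, 13) + 2885)*(4259 + H(27, 29)) = ((5 - 3*(-1)**2)*(32 - 1*13) + 2885)*(4259 + (-31 + 29)) = ((5 - 3*1)*(32 - 13) + 2885)*(4259 - 2) = ((5 - 3)*19 + 2885)*4257 = (2*19 + 2885)*4257 = (38 + 2885)*4257 = 2923*4257 = 12443211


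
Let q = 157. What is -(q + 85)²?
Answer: -58564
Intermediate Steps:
-(q + 85)² = -(157 + 85)² = -1*242² = -1*58564 = -58564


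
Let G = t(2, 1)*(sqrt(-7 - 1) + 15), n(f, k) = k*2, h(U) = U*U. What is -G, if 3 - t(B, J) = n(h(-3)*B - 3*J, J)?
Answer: -15 - 2*I*sqrt(2) ≈ -15.0 - 2.8284*I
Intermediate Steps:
h(U) = U**2
n(f, k) = 2*k
t(B, J) = 3 - 2*J
G = 15 + 2*I*sqrt(2) (G = (3 - 2*1)*(sqrt(-7 - 1) + 15) = (3 - 2)*(sqrt(-8) + 15) = 1*(2*I*sqrt(2) + 15) = 1*(15 + 2*I*sqrt(2)) = 15 + 2*I*sqrt(2) ≈ 15.0 + 2.8284*I)
-G = -(15 + 2*I*sqrt(2)) = -15 - 2*I*sqrt(2)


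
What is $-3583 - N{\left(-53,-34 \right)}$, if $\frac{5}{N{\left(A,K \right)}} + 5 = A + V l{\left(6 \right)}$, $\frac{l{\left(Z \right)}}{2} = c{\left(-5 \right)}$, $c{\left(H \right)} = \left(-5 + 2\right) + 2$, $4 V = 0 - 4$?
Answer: $- \frac{200643}{56} \approx -3582.9$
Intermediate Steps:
$V = -1$ ($V = \frac{0 - 4}{4} = \frac{1}{4} \left(-4\right) = -1$)
$c{\left(H \right)} = -1$ ($c{\left(H \right)} = -3 + 2 = -1$)
$l{\left(Z \right)} = -2$ ($l{\left(Z \right)} = 2 \left(-1\right) = -2$)
$N{\left(A,K \right)} = \frac{5}{-3 + A}$ ($N{\left(A,K \right)} = \frac{5}{-5 + \left(A - -2\right)} = \frac{5}{-5 + \left(A + 2\right)} = \frac{5}{-5 + \left(2 + A\right)} = \frac{5}{-3 + A}$)
$-3583 - N{\left(-53,-34 \right)} = -3583 - \frac{5}{-3 - 53} = -3583 - \frac{5}{-56} = -3583 - 5 \left(- \frac{1}{56}\right) = -3583 - - \frac{5}{56} = -3583 + \frac{5}{56} = - \frac{200643}{56}$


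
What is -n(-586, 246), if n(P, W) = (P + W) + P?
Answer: 926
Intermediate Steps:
n(P, W) = W + 2*P
-n(-586, 246) = -(246 + 2*(-586)) = -(246 - 1172) = -1*(-926) = 926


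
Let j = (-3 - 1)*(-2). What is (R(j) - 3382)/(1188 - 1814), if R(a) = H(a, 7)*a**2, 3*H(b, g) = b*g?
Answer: 3281/939 ≈ 3.4941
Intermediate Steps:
H(b, g) = b*g/3 (H(b, g) = (b*g)/3 = b*g/3)
j = 8 (j = -4*(-2) = 8)
R(a) = 7*a**3/3 (R(a) = ((1/3)*a*7)*a**2 = (7*a/3)*a**2 = 7*a**3/3)
(R(j) - 3382)/(1188 - 1814) = ((7/3)*8**3 - 3382)/(1188 - 1814) = ((7/3)*512 - 3382)/(-626) = (3584/3 - 3382)*(-1/626) = -6562/3*(-1/626) = 3281/939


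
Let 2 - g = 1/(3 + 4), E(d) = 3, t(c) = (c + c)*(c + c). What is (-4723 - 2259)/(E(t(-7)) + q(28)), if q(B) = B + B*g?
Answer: -6982/83 ≈ -84.120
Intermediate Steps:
t(c) = 4*c² (t(c) = (2*c)*(2*c) = 4*c²)
g = 13/7 (g = 2 - 1/(3 + 4) = 2 - 1/7 = 2 - 1*⅐ = 2 - ⅐ = 13/7 ≈ 1.8571)
q(B) = 20*B/7 (q(B) = B + B*(13/7) = B + 13*B/7 = 20*B/7)
(-4723 - 2259)/(E(t(-7)) + q(28)) = (-4723 - 2259)/(3 + (20/7)*28) = -6982/(3 + 80) = -6982/83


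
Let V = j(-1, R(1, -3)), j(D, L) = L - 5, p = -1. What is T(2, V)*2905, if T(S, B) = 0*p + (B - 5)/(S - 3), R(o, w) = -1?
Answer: 31955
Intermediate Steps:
j(D, L) = -5 + L
V = -6 (V = -5 - 1 = -6)
T(S, B) = (-5 + B)/(-3 + S) (T(S, B) = 0*(-1) + (B - 5)/(S - 3) = 0 + (-5 + B)/(-3 + S) = (-5 + B)/(-3 + S))
T(2, V)*2905 = ((-5 - 6)/(-3 + 2))*2905 = (-11/(-1))*2905 = -1*(-11)*2905 = 11*2905 = 31955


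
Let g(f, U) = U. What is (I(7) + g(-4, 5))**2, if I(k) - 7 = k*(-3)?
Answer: 81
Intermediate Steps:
I(k) = 7 - 3*k (I(k) = 7 + k*(-3) = 7 - 3*k)
(I(7) + g(-4, 5))**2 = ((7 - 3*7) + 5)**2 = ((7 - 21) + 5)**2 = (-14 + 5)**2 = (-9)**2 = 81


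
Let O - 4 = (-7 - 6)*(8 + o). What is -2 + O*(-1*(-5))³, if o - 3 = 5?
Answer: -25502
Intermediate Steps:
o = 8 (o = 3 + 5 = 8)
O = -204 (O = 4 + (-7 - 6)*(8 + 8) = 4 - 13*16 = 4 - 208 = -204)
-2 + O*(-1*(-5))³ = -2 - 204*(-1*(-5))³ = -2 - 204*5³ = -2 - 204*125 = -2 - 25500 = -25502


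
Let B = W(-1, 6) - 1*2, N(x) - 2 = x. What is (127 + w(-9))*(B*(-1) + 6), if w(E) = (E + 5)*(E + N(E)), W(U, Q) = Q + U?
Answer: 573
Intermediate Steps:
N(x) = 2 + x
w(E) = (2 + 2*E)*(5 + E) (w(E) = (E + 5)*(E + (2 + E)) = (5 + E)*(2 + 2*E) = (2 + 2*E)*(5 + E))
B = 3 (B = (6 - 1) - 1*2 = 5 - 2 = 3)
(127 + w(-9))*(B*(-1) + 6) = (127 + (10 + 2*(-9)² + 12*(-9)))*(3*(-1) + 6) = (127 + (10 + 2*81 - 108))*(-3 + 6) = (127 + (10 + 162 - 108))*3 = (127 + 64)*3 = 191*3 = 573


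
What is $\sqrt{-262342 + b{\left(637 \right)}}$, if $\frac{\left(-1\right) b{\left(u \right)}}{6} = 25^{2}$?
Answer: $2 i \sqrt{66523} \approx 515.84 i$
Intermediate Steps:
$b{\left(u \right)} = -3750$ ($b{\left(u \right)} = - 6 \cdot 25^{2} = \left(-6\right) 625 = -3750$)
$\sqrt{-262342 + b{\left(637 \right)}} = \sqrt{-262342 - 3750} = \sqrt{-266092} = 2 i \sqrt{66523}$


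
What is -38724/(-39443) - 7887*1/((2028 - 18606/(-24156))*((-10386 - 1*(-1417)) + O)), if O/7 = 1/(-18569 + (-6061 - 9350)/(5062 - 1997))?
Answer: 14688128982484261557420/14954245624744908069383 ≈ 0.98220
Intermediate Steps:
O = -21455/56929396 (O = 7/(-18569 + (-6061 - 9350)/(5062 - 1997)) = 7/(-18569 - 15411/3065) = 7/(-56929396/3065) = 7*(-3065/56929396) = -21455/56929396 ≈ -0.00037687)
-38724/(-39443) - 7887*1/((2028 - 18606/(-24156))*((-10386 - 1*(-1417)) + O)) = -38724/(-39443) - 7887*1/((2028 - 18606/(-24156))*((-10386 - 1*(-1417)) - 21455/56929396)) = -38724*(-1/39443) - 7887*1/((2028 - 18606*(-1/24156))*((-10386 + 1417) - 21455/56929396)) = 38724/39443 - 7887*1/((-8969 - 21455/56929396)*(2028 + 3101/4026)) = 38724/39443 - 7887/((8167829/4026)*(-510599774179/56929396)) = 38724/39443 - 7887/(-379135603902971581/20836158936) = 38724/39443 - 7887*(-20836158936/379135603902971581) = 38724/39443 + 164334785528232/379135603902971581 = 14688128982484261557420/14954245624744908069383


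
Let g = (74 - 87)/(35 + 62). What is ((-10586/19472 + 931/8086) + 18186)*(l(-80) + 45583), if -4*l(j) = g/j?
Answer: 1012828405593955606359/1221816593920 ≈ 8.2895e+8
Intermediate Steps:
g = -13/97 ≈ -0.13402
l(j) = 13/(388*j) (l(j) = -(-13)/(388*j) = 13/(388*j))
((-10586/19472 + 931/8086) + 18186)*(l(-80) + 45583) = ((-10586/19472 + 931/8086) + 18186)*((13/388)/(-80) + 45583) = ((-10586*1/19472 + 931*(1/8086)) + 18186)*((13/388)*(-1/80) + 45583) = ((-5293/9736 + 931/8086) + 18186)*(-13/31040 + 45583) = (-16867491/39362648 + 18186)*(1414896307/31040) = (715832249037/39362648)*(1414896307/31040) = 1012828405593955606359/1221816593920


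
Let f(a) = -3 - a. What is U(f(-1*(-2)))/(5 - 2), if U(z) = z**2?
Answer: 25/3 ≈ 8.3333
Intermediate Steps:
U(f(-1*(-2)))/(5 - 2) = (-3 - (-1)*(-2))**2/(5 - 2) = (-3 - 1*2)**2/3 = (-3 - 2)**2/3 = (1/3)*(-5)**2 = (1/3)*25 = 25/3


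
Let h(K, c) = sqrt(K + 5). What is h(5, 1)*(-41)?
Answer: -41*sqrt(10) ≈ -129.65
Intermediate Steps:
h(K, c) = sqrt(5 + K)
h(5, 1)*(-41) = sqrt(5 + 5)*(-41) = sqrt(10)*(-41) = -41*sqrt(10)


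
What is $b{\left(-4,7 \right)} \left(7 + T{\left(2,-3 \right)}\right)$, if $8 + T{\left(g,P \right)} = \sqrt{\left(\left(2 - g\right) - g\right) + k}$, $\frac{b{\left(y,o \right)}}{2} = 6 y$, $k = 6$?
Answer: $-48$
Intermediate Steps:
$b{\left(y,o \right)} = 12 y$ ($b{\left(y,o \right)} = 2 \cdot 6 y = 12 y$)
$T{\left(g,P \right)} = -8 + \sqrt{8 - 2 g}$ ($T{\left(g,P \right)} = -8 + \sqrt{\left(\left(2 - g\right) - g\right) + 6} = -8 + \sqrt{\left(2 - 2 g\right) + 6} = -8 + \sqrt{8 - 2 g}$)
$b{\left(-4,7 \right)} \left(7 + T{\left(2,-3 \right)}\right) = 12 \left(-4\right) \left(7 - \left(8 - \sqrt{8 - 4}\right)\right) = - 48 \left(7 - \left(8 - \sqrt{8 - 4}\right)\right) = - 48 \left(7 - \left(8 - \sqrt{4}\right)\right) = - 48 \left(7 + \left(-8 + 2\right)\right) = - 48 \left(7 - 6\right) = \left(-48\right) 1 = -48$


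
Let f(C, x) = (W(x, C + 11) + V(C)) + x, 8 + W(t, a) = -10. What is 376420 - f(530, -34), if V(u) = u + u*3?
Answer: 374352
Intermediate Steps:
W(t, a) = -18 (W(t, a) = -8 - 10 = -18)
V(u) = 4*u (V(u) = u + 3*u = 4*u)
f(C, x) = -18 + x + 4*C (f(C, x) = (-18 + 4*C) + x = -18 + x + 4*C)
376420 - f(530, -34) = 376420 - (-18 - 34 + 4*530) = 376420 - (-18 - 34 + 2120) = 376420 - 1*2068 = 376420 - 2068 = 374352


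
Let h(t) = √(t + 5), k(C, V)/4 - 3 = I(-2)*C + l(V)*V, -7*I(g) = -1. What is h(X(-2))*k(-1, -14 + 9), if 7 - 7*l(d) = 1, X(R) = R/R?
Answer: -40*√6/7 ≈ -13.997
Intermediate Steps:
X(R) = 1
I(g) = ⅐ (I(g) = -⅐*(-1) = ⅐)
l(d) = 6/7 (l(d) = 1 - ⅐*1 = 1 - ⅐ = 6/7)
k(C, V) = 12 + 4*C/7 + 24*V/7 (k(C, V) = 12 + 4*(C/7 + 6*V/7) = 12 + (4*C/7 + 24*V/7) = 12 + 4*C/7 + 24*V/7)
h(t) = √(5 + t)
h(X(-2))*k(-1, -14 + 9) = √(5 + 1)*(12 + (4/7)*(-1) + 24*(-14 + 9)/7) = √6*(12 - 4/7 + (24/7)*(-5)) = √6*(12 - 4/7 - 120/7) = √6*(-40/7) = -40*√6/7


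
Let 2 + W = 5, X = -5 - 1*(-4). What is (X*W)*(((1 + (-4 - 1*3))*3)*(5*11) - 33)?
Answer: 3069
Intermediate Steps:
X = -1 (X = -5 + 4 = -1)
W = 3 (W = -2 + 5 = 3)
(X*W)*(((1 + (-4 - 1*3))*3)*(5*11) - 33) = (-1*3)*(((1 + (-4 - 1*3))*3)*(5*11) - 33) = -3*(((1 + (-4 - 3))*3)*55 - 33) = -3*(((1 - 7)*3)*55 - 33) = -3*(-6*3*55 - 33) = -3*(-18*55 - 33) = -3*(-990 - 33) = -3*(-1023) = 3069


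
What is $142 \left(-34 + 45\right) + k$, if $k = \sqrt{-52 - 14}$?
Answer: $1562 + i \sqrt{66} \approx 1562.0 + 8.124 i$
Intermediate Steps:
$k = i \sqrt{66}$ ($k = \sqrt{-66} = i \sqrt{66} \approx 8.124 i$)
$142 \left(-34 + 45\right) + k = 142 \left(-34 + 45\right) + i \sqrt{66} = 142 \cdot 11 + i \sqrt{66} = 1562 + i \sqrt{66}$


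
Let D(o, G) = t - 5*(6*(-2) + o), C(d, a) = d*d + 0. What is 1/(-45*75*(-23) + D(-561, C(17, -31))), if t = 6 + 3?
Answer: 1/80499 ≈ 1.2423e-5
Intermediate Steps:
t = 9
C(d, a) = d**2 (C(d, a) = d**2 + 0 = d**2)
D(o, G) = 69 - 5*o (D(o, G) = 9 - 5*(6*(-2) + o) = 9 - 5*(-12 + o) = 9 + (60 - 5*o) = 69 - 5*o)
1/(-45*75*(-23) + D(-561, C(17, -31))) = 1/(-45*75*(-23) + (69 - 5*(-561))) = 1/(-3375*(-23) + (69 + 2805)) = 1/(77625 + 2874) = 1/80499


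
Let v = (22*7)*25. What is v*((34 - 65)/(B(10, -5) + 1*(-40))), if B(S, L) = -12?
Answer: 59675/26 ≈ 2295.2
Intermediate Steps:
v = 3850 (v = 154*25 = 3850)
v*((34 - 65)/(B(10, -5) + 1*(-40))) = 3850*((34 - 65)/(-12 + 1*(-40))) = 3850*(-31/(-12 - 40)) = 3850*(-31/(-52)) = 3850*(-31*(-1/52)) = 3850*(31/52) = 59675/26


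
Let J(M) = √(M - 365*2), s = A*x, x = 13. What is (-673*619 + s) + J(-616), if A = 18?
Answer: -416353 + I*√1346 ≈ -4.1635e+5 + 36.688*I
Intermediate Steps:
s = 234 (s = 18*13 = 234)
J(M) = √(-730 + M) (J(M) = √(M - 730) = √(-730 + M))
(-673*619 + s) + J(-616) = (-673*619 + 234) + √(-730 - 616) = (-416587 + 234) + √(-1346) = -416353 + I*√1346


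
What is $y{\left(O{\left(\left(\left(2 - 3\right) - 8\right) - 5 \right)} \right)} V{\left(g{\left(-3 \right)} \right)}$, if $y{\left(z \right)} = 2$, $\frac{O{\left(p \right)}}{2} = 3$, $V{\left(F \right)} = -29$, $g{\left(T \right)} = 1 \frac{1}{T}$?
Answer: $-58$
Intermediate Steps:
$g{\left(T \right)} = \frac{1}{T}$
$O{\left(p \right)} = 6$ ($O{\left(p \right)} = 2 \cdot 3 = 6$)
$y{\left(O{\left(\left(\left(2 - 3\right) - 8\right) - 5 \right)} \right)} V{\left(g{\left(-3 \right)} \right)} = 2 \left(-29\right) = -58$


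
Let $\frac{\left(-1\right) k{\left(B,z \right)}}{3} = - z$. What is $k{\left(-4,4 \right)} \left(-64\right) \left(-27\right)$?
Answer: $20736$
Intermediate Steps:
$k{\left(B,z \right)} = 3 z$ ($k{\left(B,z \right)} = - 3 \left(- z\right) = 3 z$)
$k{\left(-4,4 \right)} \left(-64\right) \left(-27\right) = 3 \cdot 4 \left(-64\right) \left(-27\right) = 12 \left(-64\right) \left(-27\right) = \left(-768\right) \left(-27\right) = 20736$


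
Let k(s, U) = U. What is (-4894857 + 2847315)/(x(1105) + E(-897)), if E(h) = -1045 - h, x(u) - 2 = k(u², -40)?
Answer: 341257/31 ≈ 11008.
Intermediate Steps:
x(u) = -38 (x(u) = 2 - 40 = -38)
(-4894857 + 2847315)/(x(1105) + E(-897)) = (-4894857 + 2847315)/(-38 + (-1045 - 1*(-897))) = -2047542/(-38 + (-1045 + 897)) = -2047542/(-38 - 148) = -2047542/(-186) = -2047542*(-1/186) = 341257/31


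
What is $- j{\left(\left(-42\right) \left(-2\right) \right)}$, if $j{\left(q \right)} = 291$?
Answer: $-291$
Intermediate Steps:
$- j{\left(\left(-42\right) \left(-2\right) \right)} = \left(-1\right) 291 = -291$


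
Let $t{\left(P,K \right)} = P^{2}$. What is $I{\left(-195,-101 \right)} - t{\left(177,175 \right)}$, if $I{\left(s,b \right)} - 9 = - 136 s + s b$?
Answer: $14895$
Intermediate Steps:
$I{\left(s,b \right)} = 9 - 136 s + b s$ ($I{\left(s,b \right)} = 9 + \left(- 136 s + s b\right) = 9 + \left(- 136 s + b s\right) = 9 - 136 s + b s$)
$I{\left(-195,-101 \right)} - t{\left(177,175 \right)} = \left(9 - -26520 - -19695\right) - 177^{2} = \left(9 + 26520 + 19695\right) - 31329 = 46224 - 31329 = 14895$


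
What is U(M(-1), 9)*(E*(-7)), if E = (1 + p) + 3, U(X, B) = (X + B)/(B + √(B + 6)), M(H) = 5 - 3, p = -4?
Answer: 0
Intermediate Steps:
M(H) = 2
U(X, B) = (B + X)/(B + √(6 + B))
E = 0 (E = (1 - 4) + 3 = -3 + 3 = 0)
U(M(-1), 9)*(E*(-7)) = ((9 + 2)/(9 + √(6 + 9)))*(0*(-7)) = (11/(9 + √15))*0 = 0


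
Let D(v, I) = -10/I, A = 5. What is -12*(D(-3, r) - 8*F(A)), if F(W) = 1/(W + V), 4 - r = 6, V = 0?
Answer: -204/5 ≈ -40.800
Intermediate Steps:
r = -2 (r = 4 - 1*6 = 4 - 6 = -2)
F(W) = 1/W (F(W) = 1/(W + 0) = 1/W)
-12*(D(-3, r) - 8*F(A)) = -12*(-10/(-2) - 8/5) = -12*(-10*(-1/2) - 8*1/5) = -12*(5 - 8/5) = -12*17/5 = -204/5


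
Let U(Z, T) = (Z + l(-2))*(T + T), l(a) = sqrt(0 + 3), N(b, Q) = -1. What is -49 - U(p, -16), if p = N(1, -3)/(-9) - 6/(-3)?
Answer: 167/9 + 32*sqrt(3) ≈ 73.981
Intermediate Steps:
l(a) = sqrt(3)
p = 19/9 (p = -1/(-9) - 6/(-3) = -1*(-1/9) - 6*(-1/3) = 1/9 + 2 = 19/9 ≈ 2.1111)
U(Z, T) = 2*T*(Z + sqrt(3)) (U(Z, T) = (Z + sqrt(3))*(T + T) = (Z + sqrt(3))*(2*T) = 2*T*(Z + sqrt(3)))
-49 - U(p, -16) = -49 - 2*(-16)*(19/9 + sqrt(3)) = -49 - (-608/9 - 32*sqrt(3)) = -49 + (608/9 + 32*sqrt(3)) = 167/9 + 32*sqrt(3)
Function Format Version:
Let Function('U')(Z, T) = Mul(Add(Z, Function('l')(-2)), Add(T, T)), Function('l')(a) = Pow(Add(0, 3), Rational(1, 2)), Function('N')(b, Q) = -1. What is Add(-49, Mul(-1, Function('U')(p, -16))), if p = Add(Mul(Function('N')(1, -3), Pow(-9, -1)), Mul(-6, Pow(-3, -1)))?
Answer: Add(Rational(167, 9), Mul(32, Pow(3, Rational(1, 2)))) ≈ 73.981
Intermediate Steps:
Function('l')(a) = Pow(3, Rational(1, 2))
p = Rational(19, 9) (p = Add(Mul(-1, Pow(-9, -1)), Mul(-6, Pow(-3, -1))) = Add(Mul(-1, Rational(-1, 9)), Mul(-6, Rational(-1, 3))) = Add(Rational(1, 9), 2) = Rational(19, 9) ≈ 2.1111)
Function('U')(Z, T) = Mul(2, T, Add(Z, Pow(3, Rational(1, 2)))) (Function('U')(Z, T) = Mul(Add(Z, Pow(3, Rational(1, 2))), Add(T, T)) = Mul(Add(Z, Pow(3, Rational(1, 2))), Mul(2, T)) = Mul(2, T, Add(Z, Pow(3, Rational(1, 2)))))
Add(-49, Mul(-1, Function('U')(p, -16))) = Add(-49, Mul(-1, Mul(2, -16, Add(Rational(19, 9), Pow(3, Rational(1, 2)))))) = Add(-49, Mul(-1, Add(Rational(-608, 9), Mul(-32, Pow(3, Rational(1, 2)))))) = Add(-49, Add(Rational(608, 9), Mul(32, Pow(3, Rational(1, 2))))) = Add(Rational(167, 9), Mul(32, Pow(3, Rational(1, 2))))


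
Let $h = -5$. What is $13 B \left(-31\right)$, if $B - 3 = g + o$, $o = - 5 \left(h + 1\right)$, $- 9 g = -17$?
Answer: $- \frac{90272}{9} \approx -10030.0$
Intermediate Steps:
$g = \frac{17}{9}$ ($g = \left(- \frac{1}{9}\right) \left(-17\right) = \frac{17}{9} \approx 1.8889$)
$o = 20$ ($o = - 5 \left(-5 + 1\right) = \left(-5\right) \left(-4\right) = 20$)
$B = \frac{224}{9}$ ($B = 3 + \left(\frac{17}{9} + 20\right) = 3 + \frac{197}{9} = \frac{224}{9} \approx 24.889$)
$13 B \left(-31\right) = 13 \cdot \frac{224}{9} \left(-31\right) = \frac{2912}{9} \left(-31\right) = - \frac{90272}{9}$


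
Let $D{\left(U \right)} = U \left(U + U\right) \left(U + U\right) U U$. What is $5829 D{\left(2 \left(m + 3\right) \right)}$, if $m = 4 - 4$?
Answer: $181305216$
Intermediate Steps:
$m = 0$ ($m = 4 - 4 = 0$)
$D{\left(U \right)} = 4 U^{5}$ ($D{\left(U \right)} = U 2 U 2 U U^{2} = U 4 U^{2} U^{2} = 4 U^{3} U^{2} = 4 U^{5}$)
$5829 D{\left(2 \left(m + 3\right) \right)} = 5829 \cdot 4 \left(2 \left(0 + 3\right)\right)^{5} = 5829 \cdot 4 \left(2 \cdot 3\right)^{5} = 5829 \cdot 4 \cdot 6^{5} = 5829 \cdot 4 \cdot 7776 = 5829 \cdot 31104 = 181305216$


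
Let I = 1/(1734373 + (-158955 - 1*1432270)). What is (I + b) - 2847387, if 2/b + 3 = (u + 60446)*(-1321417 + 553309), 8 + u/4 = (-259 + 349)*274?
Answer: -16598827503687799860307/5829494727526860 ≈ -2.8474e+6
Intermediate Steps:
u = 98608 (u = -32 + 4*((-259 + 349)*274) = -32 + 4*(90*274) = -32 + 4*24660 = -32 + 98640 = 98608)
b = -2/122170649835 (b = 2/(-3 + (98608 + 60446)*(-1321417 + 553309)) = 2/(-3 + 159054*(-768108)) = 2/(-3 - 122170649832) = 2/(-122170649835) = 2*(-1/122170649835) = -2/122170649835 ≈ -1.6371e-11)
I = 1/143148 (I = 1/(1734373 + (-158955 - 1432270)) = 1/(1734373 - 1591225) = 1/143148 ≈ 6.9858e-6)
(I + b) - 2847387 = (1/143148 - 2/122170649835) - 2847387 = 40723454513/5829494727526860 - 2847387 = -16598827503687799860307/5829494727526860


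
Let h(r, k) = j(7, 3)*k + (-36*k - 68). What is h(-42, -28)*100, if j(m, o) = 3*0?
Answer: 94000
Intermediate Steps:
j(m, o) = 0
h(r, k) = -68 - 36*k (h(r, k) = 0*k + (-36*k - 68) = 0 + (-68 - 36*k) = -68 - 36*k)
h(-42, -28)*100 = (-68 - 36*(-28))*100 = (-68 + 1008)*100 = 940*100 = 94000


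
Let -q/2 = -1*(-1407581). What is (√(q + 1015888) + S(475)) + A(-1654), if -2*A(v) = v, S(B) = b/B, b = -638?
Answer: 392187/475 + I*√1799274 ≈ 825.66 + 1341.4*I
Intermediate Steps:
S(B) = -638/B
A(v) = -v/2
q = -2815162 (q = -(-2)*(-1407581) = -2*1407581 = -2815162)
(√(q + 1015888) + S(475)) + A(-1654) = (√(-2815162 + 1015888) - 638/475) - ½*(-1654) = (√(-1799274) - 638*1/475) + 827 = (I*√1799274 - 638/475) + 827 = (-638/475 + I*√1799274) + 827 = 392187/475 + I*√1799274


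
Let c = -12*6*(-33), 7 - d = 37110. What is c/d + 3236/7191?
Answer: 9361772/24255243 ≈ 0.38597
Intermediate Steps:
d = -37103 (d = 7 - 1*37110 = 7 - 37110 = -37103)
c = 2376 (c = -72*(-33) = 2376)
c/d + 3236/7191 = 2376/(-37103) + 3236/7191 = 2376*(-1/37103) + 3236*(1/7191) = -216/3373 + 3236/7191 = 9361772/24255243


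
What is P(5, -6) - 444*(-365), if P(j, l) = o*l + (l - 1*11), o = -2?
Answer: 162055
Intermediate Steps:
P(j, l) = -11 - l (P(j, l) = -2*l + (l - 1*11) = -2*l + (l - 11) = -2*l + (-11 + l) = -11 - l)
P(5, -6) - 444*(-365) = (-11 - 1*(-6)) - 444*(-365) = (-11 + 6) + 162060 = -5 + 162060 = 162055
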